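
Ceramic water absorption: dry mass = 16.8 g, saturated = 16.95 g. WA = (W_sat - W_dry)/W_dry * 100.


WA = (16.95 - 16.8) / 16.8 * 100 = 0.89%

0.89


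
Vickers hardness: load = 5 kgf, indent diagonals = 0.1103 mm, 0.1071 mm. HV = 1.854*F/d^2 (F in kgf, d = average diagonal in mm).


d_avg = (0.1103+0.1071)/2 = 0.1087 mm
HV = 1.854*5/0.1087^2 = 785

785


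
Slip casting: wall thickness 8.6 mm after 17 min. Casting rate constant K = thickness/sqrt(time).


K = 8.6 / sqrt(17) = 8.6 / 4.1231 = 2.086 mm/min^0.5

2.086


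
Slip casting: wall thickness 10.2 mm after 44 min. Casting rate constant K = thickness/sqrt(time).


K = 10.2 / sqrt(44) = 10.2 / 6.6332 = 1.538 mm/min^0.5

1.538


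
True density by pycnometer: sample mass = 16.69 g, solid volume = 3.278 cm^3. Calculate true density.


TD = 16.69 / 3.278 = 5.092 g/cm^3

5.092


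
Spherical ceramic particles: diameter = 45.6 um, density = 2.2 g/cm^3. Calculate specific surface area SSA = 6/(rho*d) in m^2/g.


SSA = 6 / (2.2 * 45.6) = 0.06 m^2/g

0.06


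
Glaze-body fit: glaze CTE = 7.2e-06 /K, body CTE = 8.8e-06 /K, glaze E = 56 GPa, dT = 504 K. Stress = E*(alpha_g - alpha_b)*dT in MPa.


Stress = 56*1000*(7.2e-06 - 8.8e-06)*504 = -45.2 MPa

-45.2


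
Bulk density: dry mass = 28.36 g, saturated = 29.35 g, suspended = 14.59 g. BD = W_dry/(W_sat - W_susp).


BD = 28.36 / (29.35 - 14.59) = 28.36 / 14.76 = 1.921 g/cm^3

1.921


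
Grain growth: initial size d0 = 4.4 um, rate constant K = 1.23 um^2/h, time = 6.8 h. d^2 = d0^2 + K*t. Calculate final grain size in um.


d^2 = 4.4^2 + 1.23*6.8 = 27.724
d = sqrt(27.724) = 5.27 um

5.27


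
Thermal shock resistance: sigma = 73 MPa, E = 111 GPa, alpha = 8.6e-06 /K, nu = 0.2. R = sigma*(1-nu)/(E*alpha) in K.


R = 73*(1-0.2)/(111*1000*8.6e-06) = 61 K

61


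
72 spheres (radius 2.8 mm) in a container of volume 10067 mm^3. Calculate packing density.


V_sphere = 4/3*pi*2.8^3 = 91.9523 mm^3
Total V = 72*91.9523 = 6620.5656 mm^3
PD = 6620.5656 / 10067 = 0.658

0.658


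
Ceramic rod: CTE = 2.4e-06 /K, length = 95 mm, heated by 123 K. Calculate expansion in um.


dL = 2.4e-06 * 95 * 123 * 1000 = 28.044 um

28.044


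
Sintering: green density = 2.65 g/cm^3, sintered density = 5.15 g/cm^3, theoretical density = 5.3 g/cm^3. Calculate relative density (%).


Relative = 5.15 / 5.3 * 100 = 97.2%

97.2


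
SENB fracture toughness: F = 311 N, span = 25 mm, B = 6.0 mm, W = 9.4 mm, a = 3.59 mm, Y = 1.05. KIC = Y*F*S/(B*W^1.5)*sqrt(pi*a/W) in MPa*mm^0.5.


KIC = 1.05*311*25/(6.0*9.4^1.5)*sqrt(pi*3.59/9.4) = 51.71

51.71


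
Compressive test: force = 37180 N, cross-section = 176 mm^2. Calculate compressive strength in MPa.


CS = 37180 / 176 = 211.3 MPa

211.3


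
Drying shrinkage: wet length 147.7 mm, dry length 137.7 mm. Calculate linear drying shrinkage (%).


DS = (147.7 - 137.7) / 147.7 * 100 = 6.77%

6.77


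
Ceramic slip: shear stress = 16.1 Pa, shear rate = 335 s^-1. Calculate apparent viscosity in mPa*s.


eta = tau/gamma * 1000 = 16.1/335 * 1000 = 48.1 mPa*s

48.1


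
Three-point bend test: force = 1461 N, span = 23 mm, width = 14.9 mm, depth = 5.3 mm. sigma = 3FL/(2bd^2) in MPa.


sigma = 3*1461*23/(2*14.9*5.3^2) = 120.4 MPa

120.4


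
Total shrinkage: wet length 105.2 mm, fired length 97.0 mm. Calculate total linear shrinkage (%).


TS = (105.2 - 97.0) / 105.2 * 100 = 7.79%

7.79


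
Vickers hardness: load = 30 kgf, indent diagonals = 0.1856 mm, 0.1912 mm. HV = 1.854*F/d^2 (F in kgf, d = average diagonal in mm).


d_avg = (0.1856+0.1912)/2 = 0.1884 mm
HV = 1.854*30/0.1884^2 = 1567

1567


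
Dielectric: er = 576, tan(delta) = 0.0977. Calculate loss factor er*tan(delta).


Loss = 576 * 0.0977 = 56.275

56.275


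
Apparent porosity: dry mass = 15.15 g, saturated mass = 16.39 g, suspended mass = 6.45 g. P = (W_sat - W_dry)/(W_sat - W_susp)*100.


P = (16.39 - 15.15) / (16.39 - 6.45) * 100 = 1.24 / 9.94 * 100 = 12.5%

12.5


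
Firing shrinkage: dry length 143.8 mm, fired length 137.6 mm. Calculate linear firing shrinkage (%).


FS = (143.8 - 137.6) / 143.8 * 100 = 4.31%

4.31


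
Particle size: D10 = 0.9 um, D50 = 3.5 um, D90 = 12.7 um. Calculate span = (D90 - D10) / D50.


Span = (12.7 - 0.9) / 3.5 = 11.8 / 3.5 = 3.371

3.371


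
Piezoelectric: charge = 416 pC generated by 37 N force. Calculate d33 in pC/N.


d33 = 416 / 37 = 11.2 pC/N

11.2


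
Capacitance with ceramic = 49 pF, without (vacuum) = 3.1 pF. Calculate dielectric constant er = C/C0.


er = 49 / 3.1 = 15.81

15.81


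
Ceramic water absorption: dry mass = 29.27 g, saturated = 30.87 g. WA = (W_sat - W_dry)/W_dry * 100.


WA = (30.87 - 29.27) / 29.27 * 100 = 5.47%

5.47


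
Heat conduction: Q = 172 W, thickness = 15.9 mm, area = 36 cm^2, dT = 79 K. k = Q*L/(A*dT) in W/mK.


k = 172*15.9/1000/(36/10000*79) = 9.62 W/mK

9.62


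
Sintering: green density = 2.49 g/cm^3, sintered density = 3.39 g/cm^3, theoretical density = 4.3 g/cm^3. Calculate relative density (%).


Relative = 3.39 / 4.3 * 100 = 78.8%

78.8


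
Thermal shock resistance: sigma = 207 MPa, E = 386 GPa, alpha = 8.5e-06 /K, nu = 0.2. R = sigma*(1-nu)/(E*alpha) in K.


R = 207*(1-0.2)/(386*1000*8.5e-06) = 50 K

50


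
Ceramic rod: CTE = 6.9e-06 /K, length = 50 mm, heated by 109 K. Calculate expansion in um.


dL = 6.9e-06 * 50 * 109 * 1000 = 37.605 um

37.605


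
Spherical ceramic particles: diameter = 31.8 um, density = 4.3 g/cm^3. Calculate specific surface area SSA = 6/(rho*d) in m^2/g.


SSA = 6 / (4.3 * 31.8) = 0.044 m^2/g

0.044


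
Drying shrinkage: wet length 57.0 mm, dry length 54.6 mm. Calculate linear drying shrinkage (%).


DS = (57.0 - 54.6) / 57.0 * 100 = 4.21%

4.21


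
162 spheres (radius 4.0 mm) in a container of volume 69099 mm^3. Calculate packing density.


V_sphere = 4/3*pi*4.0^3 = 268.0826 mm^3
Total V = 162*268.0826 = 43429.3812 mm^3
PD = 43429.3812 / 69099 = 0.629

0.629


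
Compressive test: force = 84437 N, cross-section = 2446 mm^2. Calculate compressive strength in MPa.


CS = 84437 / 2446 = 34.5 MPa

34.5


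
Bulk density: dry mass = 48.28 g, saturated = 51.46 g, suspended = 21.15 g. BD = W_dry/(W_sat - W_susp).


BD = 48.28 / (51.46 - 21.15) = 48.28 / 30.31 = 1.593 g/cm^3

1.593


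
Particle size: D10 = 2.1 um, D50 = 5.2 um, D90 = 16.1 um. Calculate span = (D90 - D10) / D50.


Span = (16.1 - 2.1) / 5.2 = 14.0 / 5.2 = 2.692

2.692


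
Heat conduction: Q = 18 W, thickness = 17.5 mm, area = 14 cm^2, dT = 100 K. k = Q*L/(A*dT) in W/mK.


k = 18*17.5/1000/(14/10000*100) = 2.25 W/mK

2.25


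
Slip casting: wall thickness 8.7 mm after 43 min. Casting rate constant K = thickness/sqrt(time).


K = 8.7 / sqrt(43) = 8.7 / 6.5574 = 1.327 mm/min^0.5

1.327


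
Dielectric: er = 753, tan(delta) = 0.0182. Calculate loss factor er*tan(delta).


Loss = 753 * 0.0182 = 13.705

13.705


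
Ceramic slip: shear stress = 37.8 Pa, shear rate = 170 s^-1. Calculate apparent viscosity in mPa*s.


eta = tau/gamma * 1000 = 37.8/170 * 1000 = 222.4 mPa*s

222.4


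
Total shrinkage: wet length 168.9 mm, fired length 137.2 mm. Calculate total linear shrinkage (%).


TS = (168.9 - 137.2) / 168.9 * 100 = 18.77%

18.77


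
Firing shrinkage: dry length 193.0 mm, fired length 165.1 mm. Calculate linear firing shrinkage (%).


FS = (193.0 - 165.1) / 193.0 * 100 = 14.46%

14.46


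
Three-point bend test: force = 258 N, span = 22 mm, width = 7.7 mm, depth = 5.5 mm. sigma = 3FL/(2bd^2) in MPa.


sigma = 3*258*22/(2*7.7*5.5^2) = 36.6 MPa

36.6


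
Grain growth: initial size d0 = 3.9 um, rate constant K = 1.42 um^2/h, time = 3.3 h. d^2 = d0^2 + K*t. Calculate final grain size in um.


d^2 = 3.9^2 + 1.42*3.3 = 19.896
d = sqrt(19.896) = 4.46 um

4.46


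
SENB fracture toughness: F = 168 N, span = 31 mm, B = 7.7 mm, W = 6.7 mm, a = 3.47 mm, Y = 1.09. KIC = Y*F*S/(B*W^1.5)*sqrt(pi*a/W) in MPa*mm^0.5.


KIC = 1.09*168*31/(7.7*6.7^1.5)*sqrt(pi*3.47/6.7) = 54.22

54.22


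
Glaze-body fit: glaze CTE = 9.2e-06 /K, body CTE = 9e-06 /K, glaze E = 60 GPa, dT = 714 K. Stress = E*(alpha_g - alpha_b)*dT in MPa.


Stress = 60*1000*(9.2e-06 - 9e-06)*714 = 8.6 MPa

8.6


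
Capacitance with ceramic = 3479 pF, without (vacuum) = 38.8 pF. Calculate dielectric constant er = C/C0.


er = 3479 / 38.8 = 89.66

89.66


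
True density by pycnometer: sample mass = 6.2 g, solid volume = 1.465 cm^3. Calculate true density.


TD = 6.2 / 1.465 = 4.232 g/cm^3

4.232


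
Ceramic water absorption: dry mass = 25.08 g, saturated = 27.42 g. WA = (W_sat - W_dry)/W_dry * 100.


WA = (27.42 - 25.08) / 25.08 * 100 = 9.33%

9.33


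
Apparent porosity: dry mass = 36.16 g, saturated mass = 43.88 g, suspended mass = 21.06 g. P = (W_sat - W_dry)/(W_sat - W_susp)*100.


P = (43.88 - 36.16) / (43.88 - 21.06) * 100 = 7.72 / 22.82 * 100 = 33.8%

33.8


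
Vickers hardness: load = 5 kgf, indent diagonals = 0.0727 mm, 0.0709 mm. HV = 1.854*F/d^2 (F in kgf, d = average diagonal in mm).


d_avg = (0.0727+0.0709)/2 = 0.0718 mm
HV = 1.854*5/0.0718^2 = 1798

1798


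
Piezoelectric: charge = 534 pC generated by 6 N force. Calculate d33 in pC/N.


d33 = 534 / 6 = 89.0 pC/N

89.0


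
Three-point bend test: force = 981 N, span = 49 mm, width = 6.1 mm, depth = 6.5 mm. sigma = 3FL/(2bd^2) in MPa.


sigma = 3*981*49/(2*6.1*6.5^2) = 279.8 MPa

279.8


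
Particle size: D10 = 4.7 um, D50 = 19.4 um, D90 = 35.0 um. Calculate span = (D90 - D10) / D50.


Span = (35.0 - 4.7) / 19.4 = 30.3 / 19.4 = 1.562

1.562


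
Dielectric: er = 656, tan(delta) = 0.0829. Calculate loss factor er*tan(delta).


Loss = 656 * 0.0829 = 54.382

54.382


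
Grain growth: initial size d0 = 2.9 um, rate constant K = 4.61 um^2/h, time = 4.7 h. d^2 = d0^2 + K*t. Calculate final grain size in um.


d^2 = 2.9^2 + 4.61*4.7 = 30.077
d = sqrt(30.077) = 5.48 um

5.48


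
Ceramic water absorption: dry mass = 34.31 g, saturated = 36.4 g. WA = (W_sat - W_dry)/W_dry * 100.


WA = (36.4 - 34.31) / 34.31 * 100 = 6.09%

6.09


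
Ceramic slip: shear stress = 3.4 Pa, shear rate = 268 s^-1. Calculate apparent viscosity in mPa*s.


eta = tau/gamma * 1000 = 3.4/268 * 1000 = 12.7 mPa*s

12.7


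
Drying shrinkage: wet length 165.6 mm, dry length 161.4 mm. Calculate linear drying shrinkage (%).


DS = (165.6 - 161.4) / 165.6 * 100 = 2.54%

2.54


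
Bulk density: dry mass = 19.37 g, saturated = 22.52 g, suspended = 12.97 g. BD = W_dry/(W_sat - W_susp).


BD = 19.37 / (22.52 - 12.97) = 19.37 / 9.55 = 2.028 g/cm^3

2.028


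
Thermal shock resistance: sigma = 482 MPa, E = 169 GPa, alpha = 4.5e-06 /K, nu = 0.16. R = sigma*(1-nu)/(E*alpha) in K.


R = 482*(1-0.16)/(169*1000*4.5e-06) = 532 K

532


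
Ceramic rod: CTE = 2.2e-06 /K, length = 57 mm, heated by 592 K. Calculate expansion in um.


dL = 2.2e-06 * 57 * 592 * 1000 = 74.237 um

74.237


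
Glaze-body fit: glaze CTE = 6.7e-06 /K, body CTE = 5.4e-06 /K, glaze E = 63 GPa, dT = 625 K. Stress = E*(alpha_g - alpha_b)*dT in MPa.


Stress = 63*1000*(6.7e-06 - 5.4e-06)*625 = 51.2 MPa

51.2


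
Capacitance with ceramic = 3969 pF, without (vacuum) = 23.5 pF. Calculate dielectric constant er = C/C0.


er = 3969 / 23.5 = 168.89

168.89


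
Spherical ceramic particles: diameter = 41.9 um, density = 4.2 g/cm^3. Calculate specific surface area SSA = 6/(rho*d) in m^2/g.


SSA = 6 / (4.2 * 41.9) = 0.034 m^2/g

0.034


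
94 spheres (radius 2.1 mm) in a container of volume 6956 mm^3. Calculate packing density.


V_sphere = 4/3*pi*2.1^3 = 38.7924 mm^3
Total V = 94*38.7924 = 3646.4856 mm^3
PD = 3646.4856 / 6956 = 0.524

0.524


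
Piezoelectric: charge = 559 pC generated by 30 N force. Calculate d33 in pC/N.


d33 = 559 / 30 = 18.6 pC/N

18.6


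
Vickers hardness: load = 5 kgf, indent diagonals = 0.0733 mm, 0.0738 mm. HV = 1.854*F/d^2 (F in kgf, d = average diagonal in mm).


d_avg = (0.0733+0.0738)/2 = 0.07355 mm
HV = 1.854*5/0.07355^2 = 1714

1714


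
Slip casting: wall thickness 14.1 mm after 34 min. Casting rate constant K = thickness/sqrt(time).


K = 14.1 / sqrt(34) = 14.1 / 5.831 = 2.418 mm/min^0.5

2.418


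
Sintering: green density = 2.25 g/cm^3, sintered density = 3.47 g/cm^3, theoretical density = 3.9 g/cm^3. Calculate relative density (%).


Relative = 3.47 / 3.9 * 100 = 89.0%

89.0


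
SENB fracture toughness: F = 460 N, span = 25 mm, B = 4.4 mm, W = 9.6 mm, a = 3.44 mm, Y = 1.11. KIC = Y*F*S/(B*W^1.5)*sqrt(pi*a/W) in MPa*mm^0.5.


KIC = 1.11*460*25/(4.4*9.6^1.5)*sqrt(pi*3.44/9.6) = 103.49

103.49


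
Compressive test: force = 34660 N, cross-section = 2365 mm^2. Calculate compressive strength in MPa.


CS = 34660 / 2365 = 14.7 MPa

14.7


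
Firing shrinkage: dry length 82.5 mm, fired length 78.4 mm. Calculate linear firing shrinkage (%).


FS = (82.5 - 78.4) / 82.5 * 100 = 4.97%

4.97


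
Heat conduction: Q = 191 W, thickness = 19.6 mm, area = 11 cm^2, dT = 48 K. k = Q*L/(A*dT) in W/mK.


k = 191*19.6/1000/(11/10000*48) = 70.9 W/mK

70.9


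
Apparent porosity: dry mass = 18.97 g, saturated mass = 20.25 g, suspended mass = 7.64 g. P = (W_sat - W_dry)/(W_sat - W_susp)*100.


P = (20.25 - 18.97) / (20.25 - 7.64) * 100 = 1.28 / 12.61 * 100 = 10.2%

10.2


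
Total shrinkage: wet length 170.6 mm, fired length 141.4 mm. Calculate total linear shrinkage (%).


TS = (170.6 - 141.4) / 170.6 * 100 = 17.12%

17.12


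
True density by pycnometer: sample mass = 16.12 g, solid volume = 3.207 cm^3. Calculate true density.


TD = 16.12 / 3.207 = 5.027 g/cm^3

5.027


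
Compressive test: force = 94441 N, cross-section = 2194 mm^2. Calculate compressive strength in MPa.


CS = 94441 / 2194 = 43.0 MPa

43.0


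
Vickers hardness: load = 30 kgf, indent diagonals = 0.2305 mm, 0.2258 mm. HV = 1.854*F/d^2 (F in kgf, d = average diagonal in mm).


d_avg = (0.2305+0.2258)/2 = 0.22815 mm
HV = 1.854*30/0.22815^2 = 1069

1069


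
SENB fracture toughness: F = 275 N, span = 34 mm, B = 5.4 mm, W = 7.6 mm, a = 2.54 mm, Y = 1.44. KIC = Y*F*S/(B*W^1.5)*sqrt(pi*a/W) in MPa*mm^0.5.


KIC = 1.44*275*34/(5.4*7.6^1.5)*sqrt(pi*2.54/7.6) = 121.94

121.94


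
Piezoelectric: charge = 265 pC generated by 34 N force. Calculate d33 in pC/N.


d33 = 265 / 34 = 7.8 pC/N

7.8


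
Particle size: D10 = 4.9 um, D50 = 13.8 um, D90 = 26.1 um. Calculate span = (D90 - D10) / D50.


Span = (26.1 - 4.9) / 13.8 = 21.2 / 13.8 = 1.536

1.536


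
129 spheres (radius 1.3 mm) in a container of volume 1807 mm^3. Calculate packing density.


V_sphere = 4/3*pi*1.3^3 = 9.2028 mm^3
Total V = 129*9.2028 = 1187.1612 mm^3
PD = 1187.1612 / 1807 = 0.657

0.657


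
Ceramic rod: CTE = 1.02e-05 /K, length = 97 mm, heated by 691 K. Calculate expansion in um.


dL = 1.02e-05 * 97 * 691 * 1000 = 683.675 um

683.675


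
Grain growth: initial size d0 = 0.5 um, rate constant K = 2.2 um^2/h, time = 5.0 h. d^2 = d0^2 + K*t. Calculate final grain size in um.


d^2 = 0.5^2 + 2.2*5.0 = 11.25
d = sqrt(11.25) = 3.35 um

3.35


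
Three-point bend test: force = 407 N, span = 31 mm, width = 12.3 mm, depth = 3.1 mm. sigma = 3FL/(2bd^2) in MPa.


sigma = 3*407*31/(2*12.3*3.1^2) = 160.1 MPa

160.1


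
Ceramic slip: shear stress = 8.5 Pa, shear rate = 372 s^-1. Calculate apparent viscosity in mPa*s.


eta = tau/gamma * 1000 = 8.5/372 * 1000 = 22.8 mPa*s

22.8


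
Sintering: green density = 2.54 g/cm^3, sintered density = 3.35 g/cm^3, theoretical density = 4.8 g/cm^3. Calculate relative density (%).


Relative = 3.35 / 4.8 * 100 = 69.8%

69.8


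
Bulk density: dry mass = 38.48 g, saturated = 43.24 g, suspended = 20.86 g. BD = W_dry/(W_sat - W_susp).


BD = 38.48 / (43.24 - 20.86) = 38.48 / 22.38 = 1.719 g/cm^3

1.719


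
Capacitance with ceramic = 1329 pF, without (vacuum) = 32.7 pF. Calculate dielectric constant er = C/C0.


er = 1329 / 32.7 = 40.64

40.64


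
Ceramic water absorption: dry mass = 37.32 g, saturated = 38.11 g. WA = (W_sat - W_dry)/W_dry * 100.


WA = (38.11 - 37.32) / 37.32 * 100 = 2.12%

2.12


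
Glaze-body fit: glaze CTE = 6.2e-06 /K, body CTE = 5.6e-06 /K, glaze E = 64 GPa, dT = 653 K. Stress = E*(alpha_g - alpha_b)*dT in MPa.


Stress = 64*1000*(6.2e-06 - 5.6e-06)*653 = 25.1 MPa

25.1


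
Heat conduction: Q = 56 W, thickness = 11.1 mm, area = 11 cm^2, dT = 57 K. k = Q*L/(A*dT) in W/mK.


k = 56*11.1/1000/(11/10000*57) = 9.91 W/mK

9.91


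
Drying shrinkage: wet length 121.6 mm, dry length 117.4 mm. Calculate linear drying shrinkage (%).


DS = (121.6 - 117.4) / 121.6 * 100 = 3.45%

3.45


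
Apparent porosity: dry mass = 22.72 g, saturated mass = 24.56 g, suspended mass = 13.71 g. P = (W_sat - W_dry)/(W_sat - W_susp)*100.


P = (24.56 - 22.72) / (24.56 - 13.71) * 100 = 1.84 / 10.85 * 100 = 17.0%

17.0


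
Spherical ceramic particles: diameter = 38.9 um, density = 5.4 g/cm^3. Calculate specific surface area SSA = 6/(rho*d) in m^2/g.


SSA = 6 / (5.4 * 38.9) = 0.029 m^2/g

0.029


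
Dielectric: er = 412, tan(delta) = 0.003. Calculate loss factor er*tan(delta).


Loss = 412 * 0.003 = 1.236

1.236


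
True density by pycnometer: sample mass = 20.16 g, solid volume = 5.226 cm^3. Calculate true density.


TD = 20.16 / 5.226 = 3.858 g/cm^3

3.858


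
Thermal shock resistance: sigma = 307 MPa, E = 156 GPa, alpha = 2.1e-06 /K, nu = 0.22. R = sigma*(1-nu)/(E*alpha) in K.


R = 307*(1-0.22)/(156*1000*2.1e-06) = 731 K

731


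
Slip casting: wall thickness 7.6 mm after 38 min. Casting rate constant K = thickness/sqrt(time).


K = 7.6 / sqrt(38) = 7.6 / 6.1644 = 1.233 mm/min^0.5

1.233


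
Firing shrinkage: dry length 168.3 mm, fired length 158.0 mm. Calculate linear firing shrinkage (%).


FS = (168.3 - 158.0) / 168.3 * 100 = 6.12%

6.12


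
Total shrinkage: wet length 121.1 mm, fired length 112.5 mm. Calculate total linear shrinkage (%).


TS = (121.1 - 112.5) / 121.1 * 100 = 7.1%

7.1


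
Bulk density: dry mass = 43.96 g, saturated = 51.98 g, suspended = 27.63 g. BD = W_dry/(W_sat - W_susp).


BD = 43.96 / (51.98 - 27.63) = 43.96 / 24.35 = 1.805 g/cm^3

1.805


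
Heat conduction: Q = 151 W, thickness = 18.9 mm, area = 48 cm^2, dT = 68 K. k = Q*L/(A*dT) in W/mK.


k = 151*18.9/1000/(48/10000*68) = 8.74 W/mK

8.74


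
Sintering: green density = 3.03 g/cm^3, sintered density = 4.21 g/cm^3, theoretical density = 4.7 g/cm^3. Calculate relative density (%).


Relative = 4.21 / 4.7 * 100 = 89.6%

89.6


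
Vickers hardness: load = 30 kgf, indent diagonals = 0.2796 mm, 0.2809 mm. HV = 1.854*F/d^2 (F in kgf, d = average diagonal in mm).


d_avg = (0.2796+0.2809)/2 = 0.28025 mm
HV = 1.854*30/0.28025^2 = 708

708


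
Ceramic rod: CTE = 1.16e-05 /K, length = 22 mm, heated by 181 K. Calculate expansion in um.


dL = 1.16e-05 * 22 * 181 * 1000 = 46.191 um

46.191


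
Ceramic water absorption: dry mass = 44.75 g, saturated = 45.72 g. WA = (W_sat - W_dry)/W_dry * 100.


WA = (45.72 - 44.75) / 44.75 * 100 = 2.17%

2.17


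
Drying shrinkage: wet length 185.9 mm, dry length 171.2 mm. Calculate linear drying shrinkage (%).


DS = (185.9 - 171.2) / 185.9 * 100 = 7.91%

7.91


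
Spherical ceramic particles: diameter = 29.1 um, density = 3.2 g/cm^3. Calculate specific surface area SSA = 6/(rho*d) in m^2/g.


SSA = 6 / (3.2 * 29.1) = 0.064 m^2/g

0.064


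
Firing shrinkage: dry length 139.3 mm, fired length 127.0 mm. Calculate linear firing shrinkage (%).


FS = (139.3 - 127.0) / 139.3 * 100 = 8.83%

8.83


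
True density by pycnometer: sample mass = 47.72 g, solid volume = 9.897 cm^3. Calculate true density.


TD = 47.72 / 9.897 = 4.822 g/cm^3

4.822


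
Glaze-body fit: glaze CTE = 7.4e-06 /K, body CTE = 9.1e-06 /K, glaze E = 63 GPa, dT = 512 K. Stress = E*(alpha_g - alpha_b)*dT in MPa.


Stress = 63*1000*(7.4e-06 - 9.1e-06)*512 = -54.8 MPa

-54.8


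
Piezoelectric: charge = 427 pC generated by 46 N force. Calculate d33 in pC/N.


d33 = 427 / 46 = 9.3 pC/N

9.3


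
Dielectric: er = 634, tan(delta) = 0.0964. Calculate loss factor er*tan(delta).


Loss = 634 * 0.0964 = 61.118

61.118


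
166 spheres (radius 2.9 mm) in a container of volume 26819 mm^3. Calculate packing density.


V_sphere = 4/3*pi*2.9^3 = 102.1604 mm^3
Total V = 166*102.1604 = 16958.6264 mm^3
PD = 16958.6264 / 26819 = 0.632

0.632


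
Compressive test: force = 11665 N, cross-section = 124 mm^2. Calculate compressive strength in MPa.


CS = 11665 / 124 = 94.1 MPa

94.1


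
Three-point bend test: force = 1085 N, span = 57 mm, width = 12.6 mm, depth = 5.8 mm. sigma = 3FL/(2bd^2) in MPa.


sigma = 3*1085*57/(2*12.6*5.8^2) = 218.9 MPa

218.9


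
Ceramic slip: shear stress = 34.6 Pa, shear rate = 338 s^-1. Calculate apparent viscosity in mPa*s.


eta = tau/gamma * 1000 = 34.6/338 * 1000 = 102.4 mPa*s

102.4


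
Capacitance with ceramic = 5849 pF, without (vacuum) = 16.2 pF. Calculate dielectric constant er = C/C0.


er = 5849 / 16.2 = 361.05

361.05


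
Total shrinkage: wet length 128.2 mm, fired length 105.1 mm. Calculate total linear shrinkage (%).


TS = (128.2 - 105.1) / 128.2 * 100 = 18.02%

18.02


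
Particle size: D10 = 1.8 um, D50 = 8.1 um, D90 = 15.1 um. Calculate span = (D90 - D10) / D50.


Span = (15.1 - 1.8) / 8.1 = 13.3 / 8.1 = 1.642

1.642


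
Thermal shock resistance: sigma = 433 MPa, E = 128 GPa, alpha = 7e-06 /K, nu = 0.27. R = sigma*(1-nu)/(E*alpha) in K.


R = 433*(1-0.27)/(128*1000*7e-06) = 353 K

353


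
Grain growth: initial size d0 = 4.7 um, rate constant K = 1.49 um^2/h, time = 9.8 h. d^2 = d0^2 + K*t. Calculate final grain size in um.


d^2 = 4.7^2 + 1.49*9.8 = 36.692
d = sqrt(36.692) = 6.06 um

6.06


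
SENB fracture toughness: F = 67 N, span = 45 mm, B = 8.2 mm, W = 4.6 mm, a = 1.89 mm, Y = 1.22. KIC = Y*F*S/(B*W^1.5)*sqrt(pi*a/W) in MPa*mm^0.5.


KIC = 1.22*67*45/(8.2*4.6^1.5)*sqrt(pi*1.89/4.6) = 51.66

51.66


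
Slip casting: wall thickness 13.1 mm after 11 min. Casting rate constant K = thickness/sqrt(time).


K = 13.1 / sqrt(11) = 13.1 / 3.3166 = 3.95 mm/min^0.5

3.95


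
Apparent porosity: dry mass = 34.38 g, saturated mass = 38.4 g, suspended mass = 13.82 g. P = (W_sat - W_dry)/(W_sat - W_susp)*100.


P = (38.4 - 34.38) / (38.4 - 13.82) * 100 = 4.02 / 24.58 * 100 = 16.4%

16.4


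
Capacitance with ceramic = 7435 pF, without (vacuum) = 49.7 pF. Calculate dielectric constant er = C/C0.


er = 7435 / 49.7 = 149.6

149.6


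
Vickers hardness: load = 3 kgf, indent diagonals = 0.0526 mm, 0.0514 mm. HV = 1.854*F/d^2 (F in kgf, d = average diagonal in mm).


d_avg = (0.0526+0.0514)/2 = 0.052 mm
HV = 1.854*3/0.052^2 = 2057

2057


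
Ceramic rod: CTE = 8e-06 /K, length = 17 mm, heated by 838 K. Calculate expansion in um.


dL = 8e-06 * 17 * 838 * 1000 = 113.968 um

113.968


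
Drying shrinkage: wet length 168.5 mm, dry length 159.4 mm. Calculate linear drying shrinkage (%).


DS = (168.5 - 159.4) / 168.5 * 100 = 5.4%

5.4


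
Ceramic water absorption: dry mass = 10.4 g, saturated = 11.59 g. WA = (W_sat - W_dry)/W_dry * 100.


WA = (11.59 - 10.4) / 10.4 * 100 = 11.44%

11.44


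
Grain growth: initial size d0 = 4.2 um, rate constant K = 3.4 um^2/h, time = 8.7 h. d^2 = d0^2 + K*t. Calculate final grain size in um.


d^2 = 4.2^2 + 3.4*8.7 = 47.22
d = sqrt(47.22) = 6.87 um

6.87


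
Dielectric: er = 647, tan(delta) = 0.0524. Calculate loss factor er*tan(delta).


Loss = 647 * 0.0524 = 33.903

33.903


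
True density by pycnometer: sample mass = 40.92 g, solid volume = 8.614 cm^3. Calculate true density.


TD = 40.92 / 8.614 = 4.75 g/cm^3

4.75


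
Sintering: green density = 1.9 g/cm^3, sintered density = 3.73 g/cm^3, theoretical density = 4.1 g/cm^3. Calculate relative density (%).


Relative = 3.73 / 4.1 * 100 = 91.0%

91.0


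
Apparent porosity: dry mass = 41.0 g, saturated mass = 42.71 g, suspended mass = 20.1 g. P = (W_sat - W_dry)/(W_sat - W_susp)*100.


P = (42.71 - 41.0) / (42.71 - 20.1) * 100 = 1.71 / 22.61 * 100 = 7.6%

7.6


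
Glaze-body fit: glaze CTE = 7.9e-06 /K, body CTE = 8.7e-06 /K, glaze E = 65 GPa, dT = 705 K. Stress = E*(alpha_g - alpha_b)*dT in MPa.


Stress = 65*1000*(7.9e-06 - 8.7e-06)*705 = -36.7 MPa

-36.7


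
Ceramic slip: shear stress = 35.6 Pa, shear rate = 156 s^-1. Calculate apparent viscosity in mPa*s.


eta = tau/gamma * 1000 = 35.6/156 * 1000 = 228.2 mPa*s

228.2


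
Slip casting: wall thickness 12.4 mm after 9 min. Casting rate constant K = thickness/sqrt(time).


K = 12.4 / sqrt(9) = 12.4 / 3.0 = 4.133 mm/min^0.5

4.133


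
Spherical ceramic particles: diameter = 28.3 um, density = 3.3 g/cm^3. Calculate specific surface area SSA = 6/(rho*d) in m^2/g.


SSA = 6 / (3.3 * 28.3) = 0.064 m^2/g

0.064


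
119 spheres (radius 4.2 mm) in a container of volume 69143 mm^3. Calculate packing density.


V_sphere = 4/3*pi*4.2^3 = 310.3391 mm^3
Total V = 119*310.3391 = 36930.3529 mm^3
PD = 36930.3529 / 69143 = 0.534

0.534


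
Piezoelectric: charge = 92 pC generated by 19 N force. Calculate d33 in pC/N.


d33 = 92 / 19 = 4.8 pC/N

4.8


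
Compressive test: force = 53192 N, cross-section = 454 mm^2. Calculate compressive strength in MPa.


CS = 53192 / 454 = 117.2 MPa

117.2


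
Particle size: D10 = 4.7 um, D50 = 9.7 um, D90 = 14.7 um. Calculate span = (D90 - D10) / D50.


Span = (14.7 - 4.7) / 9.7 = 10.0 / 9.7 = 1.031

1.031


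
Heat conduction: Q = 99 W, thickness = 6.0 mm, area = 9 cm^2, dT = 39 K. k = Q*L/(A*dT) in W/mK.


k = 99*6.0/1000/(9/10000*39) = 16.92 W/mK

16.92


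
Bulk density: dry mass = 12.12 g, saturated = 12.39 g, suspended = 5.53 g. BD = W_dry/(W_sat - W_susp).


BD = 12.12 / (12.39 - 5.53) = 12.12 / 6.86 = 1.767 g/cm^3

1.767


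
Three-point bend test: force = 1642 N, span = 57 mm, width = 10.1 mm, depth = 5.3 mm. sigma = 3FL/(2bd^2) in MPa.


sigma = 3*1642*57/(2*10.1*5.3^2) = 494.8 MPa

494.8


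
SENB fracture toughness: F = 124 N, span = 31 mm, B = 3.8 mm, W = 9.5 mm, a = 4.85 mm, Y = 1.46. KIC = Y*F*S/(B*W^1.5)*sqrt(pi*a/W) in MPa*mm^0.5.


KIC = 1.46*124*31/(3.8*9.5^1.5)*sqrt(pi*4.85/9.5) = 63.88

63.88


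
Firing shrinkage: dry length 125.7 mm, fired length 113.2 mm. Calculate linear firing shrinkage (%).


FS = (125.7 - 113.2) / 125.7 * 100 = 9.94%

9.94


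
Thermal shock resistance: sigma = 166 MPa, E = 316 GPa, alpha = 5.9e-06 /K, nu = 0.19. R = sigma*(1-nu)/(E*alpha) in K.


R = 166*(1-0.19)/(316*1000*5.9e-06) = 72 K

72


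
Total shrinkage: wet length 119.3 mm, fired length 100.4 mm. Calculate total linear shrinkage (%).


TS = (119.3 - 100.4) / 119.3 * 100 = 15.84%

15.84


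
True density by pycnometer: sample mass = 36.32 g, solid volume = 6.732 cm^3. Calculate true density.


TD = 36.32 / 6.732 = 5.395 g/cm^3

5.395


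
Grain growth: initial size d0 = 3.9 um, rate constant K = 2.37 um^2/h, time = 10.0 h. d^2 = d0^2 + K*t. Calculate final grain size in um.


d^2 = 3.9^2 + 2.37*10.0 = 38.91
d = sqrt(38.91) = 6.24 um

6.24


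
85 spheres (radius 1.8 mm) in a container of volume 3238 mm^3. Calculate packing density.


V_sphere = 4/3*pi*1.8^3 = 24.429 mm^3
Total V = 85*24.429 = 2076.465 mm^3
PD = 2076.465 / 3238 = 0.641

0.641


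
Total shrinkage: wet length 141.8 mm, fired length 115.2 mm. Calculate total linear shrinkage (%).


TS = (141.8 - 115.2) / 141.8 * 100 = 18.76%

18.76


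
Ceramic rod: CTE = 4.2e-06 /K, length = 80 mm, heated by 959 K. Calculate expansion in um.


dL = 4.2e-06 * 80 * 959 * 1000 = 322.224 um

322.224


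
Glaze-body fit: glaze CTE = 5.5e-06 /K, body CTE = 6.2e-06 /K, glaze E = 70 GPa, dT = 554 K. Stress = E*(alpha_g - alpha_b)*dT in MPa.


Stress = 70*1000*(5.5e-06 - 6.2e-06)*554 = -27.1 MPa

-27.1


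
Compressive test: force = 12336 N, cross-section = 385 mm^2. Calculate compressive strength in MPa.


CS = 12336 / 385 = 32.0 MPa

32.0


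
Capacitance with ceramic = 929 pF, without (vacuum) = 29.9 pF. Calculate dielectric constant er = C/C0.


er = 929 / 29.9 = 31.07

31.07


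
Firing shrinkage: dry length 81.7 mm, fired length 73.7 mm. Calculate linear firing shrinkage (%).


FS = (81.7 - 73.7) / 81.7 * 100 = 9.79%

9.79


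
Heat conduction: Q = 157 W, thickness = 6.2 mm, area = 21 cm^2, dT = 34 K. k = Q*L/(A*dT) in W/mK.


k = 157*6.2/1000/(21/10000*34) = 13.63 W/mK

13.63


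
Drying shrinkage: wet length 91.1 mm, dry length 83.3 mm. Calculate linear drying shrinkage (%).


DS = (91.1 - 83.3) / 91.1 * 100 = 8.56%

8.56


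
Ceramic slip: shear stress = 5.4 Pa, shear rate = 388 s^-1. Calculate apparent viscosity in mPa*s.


eta = tau/gamma * 1000 = 5.4/388 * 1000 = 13.9 mPa*s

13.9


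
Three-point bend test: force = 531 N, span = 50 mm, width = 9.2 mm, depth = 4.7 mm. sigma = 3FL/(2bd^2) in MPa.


sigma = 3*531*50/(2*9.2*4.7^2) = 196.0 MPa

196.0


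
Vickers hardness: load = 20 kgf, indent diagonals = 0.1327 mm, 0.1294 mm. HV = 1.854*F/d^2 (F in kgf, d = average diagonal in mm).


d_avg = (0.1327+0.1294)/2 = 0.13105 mm
HV = 1.854*20/0.13105^2 = 2159

2159


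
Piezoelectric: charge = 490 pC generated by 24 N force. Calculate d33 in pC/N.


d33 = 490 / 24 = 20.4 pC/N

20.4


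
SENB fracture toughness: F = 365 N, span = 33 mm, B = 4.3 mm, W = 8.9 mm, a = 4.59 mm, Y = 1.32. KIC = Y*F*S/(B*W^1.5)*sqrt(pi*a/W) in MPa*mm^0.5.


KIC = 1.32*365*33/(4.3*8.9^1.5)*sqrt(pi*4.59/8.9) = 177.26

177.26


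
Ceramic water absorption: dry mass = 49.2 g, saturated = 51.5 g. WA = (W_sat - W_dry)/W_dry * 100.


WA = (51.5 - 49.2) / 49.2 * 100 = 4.67%

4.67


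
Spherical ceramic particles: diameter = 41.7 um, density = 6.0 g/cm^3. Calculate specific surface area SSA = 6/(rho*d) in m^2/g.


SSA = 6 / (6.0 * 41.7) = 0.024 m^2/g

0.024


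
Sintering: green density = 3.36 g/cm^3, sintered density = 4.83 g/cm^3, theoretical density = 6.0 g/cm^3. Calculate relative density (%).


Relative = 4.83 / 6.0 * 100 = 80.5%

80.5


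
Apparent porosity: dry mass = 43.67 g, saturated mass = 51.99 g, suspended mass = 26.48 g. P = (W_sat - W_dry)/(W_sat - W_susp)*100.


P = (51.99 - 43.67) / (51.99 - 26.48) * 100 = 8.32 / 25.51 * 100 = 32.6%

32.6


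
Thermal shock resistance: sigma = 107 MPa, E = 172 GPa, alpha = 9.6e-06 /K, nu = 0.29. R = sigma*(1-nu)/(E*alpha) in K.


R = 107*(1-0.29)/(172*1000*9.6e-06) = 46 K

46


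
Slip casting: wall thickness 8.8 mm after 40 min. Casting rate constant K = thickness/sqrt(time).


K = 8.8 / sqrt(40) = 8.8 / 6.3246 = 1.391 mm/min^0.5

1.391


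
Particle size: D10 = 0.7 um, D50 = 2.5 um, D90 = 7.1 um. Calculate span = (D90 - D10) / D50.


Span = (7.1 - 0.7) / 2.5 = 6.4 / 2.5 = 2.56

2.56


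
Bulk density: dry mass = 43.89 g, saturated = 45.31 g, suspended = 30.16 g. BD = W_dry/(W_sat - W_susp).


BD = 43.89 / (45.31 - 30.16) = 43.89 / 15.15 = 2.897 g/cm^3

2.897


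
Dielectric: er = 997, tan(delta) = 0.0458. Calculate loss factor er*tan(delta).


Loss = 997 * 0.0458 = 45.663

45.663


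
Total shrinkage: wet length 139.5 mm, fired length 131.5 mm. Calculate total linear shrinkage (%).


TS = (139.5 - 131.5) / 139.5 * 100 = 5.73%

5.73


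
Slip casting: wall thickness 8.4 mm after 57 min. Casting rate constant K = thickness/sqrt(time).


K = 8.4 / sqrt(57) = 8.4 / 7.5498 = 1.113 mm/min^0.5

1.113


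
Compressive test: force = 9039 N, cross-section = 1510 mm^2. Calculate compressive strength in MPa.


CS = 9039 / 1510 = 6.0 MPa

6.0


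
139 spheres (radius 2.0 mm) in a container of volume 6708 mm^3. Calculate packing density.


V_sphere = 4/3*pi*2.0^3 = 33.5103 mm^3
Total V = 139*33.5103 = 4657.9317 mm^3
PD = 4657.9317 / 6708 = 0.694

0.694


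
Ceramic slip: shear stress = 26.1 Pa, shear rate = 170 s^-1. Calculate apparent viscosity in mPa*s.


eta = tau/gamma * 1000 = 26.1/170 * 1000 = 153.5 mPa*s

153.5


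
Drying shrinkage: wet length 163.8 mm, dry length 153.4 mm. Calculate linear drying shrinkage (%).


DS = (163.8 - 153.4) / 163.8 * 100 = 6.35%

6.35


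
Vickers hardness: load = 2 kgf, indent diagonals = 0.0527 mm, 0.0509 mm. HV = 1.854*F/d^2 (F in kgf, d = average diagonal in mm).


d_avg = (0.0527+0.0509)/2 = 0.0518 mm
HV = 1.854*2/0.0518^2 = 1382

1382


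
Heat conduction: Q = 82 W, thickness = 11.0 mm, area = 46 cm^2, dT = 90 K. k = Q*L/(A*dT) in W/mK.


k = 82*11.0/1000/(46/10000*90) = 2.18 W/mK

2.18


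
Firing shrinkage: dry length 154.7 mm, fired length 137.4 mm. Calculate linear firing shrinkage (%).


FS = (154.7 - 137.4) / 154.7 * 100 = 11.18%

11.18


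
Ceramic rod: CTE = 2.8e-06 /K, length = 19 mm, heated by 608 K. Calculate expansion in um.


dL = 2.8e-06 * 19 * 608 * 1000 = 32.346 um

32.346


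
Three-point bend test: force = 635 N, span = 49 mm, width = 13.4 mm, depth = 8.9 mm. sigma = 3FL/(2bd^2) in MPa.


sigma = 3*635*49/(2*13.4*8.9^2) = 44.0 MPa

44.0


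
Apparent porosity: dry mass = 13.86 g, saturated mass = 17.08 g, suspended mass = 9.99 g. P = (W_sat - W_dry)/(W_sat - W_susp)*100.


P = (17.08 - 13.86) / (17.08 - 9.99) * 100 = 3.22 / 7.09 * 100 = 45.4%

45.4


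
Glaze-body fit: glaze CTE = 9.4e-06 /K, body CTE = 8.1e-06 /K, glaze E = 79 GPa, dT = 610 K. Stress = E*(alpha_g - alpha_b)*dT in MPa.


Stress = 79*1000*(9.4e-06 - 8.1e-06)*610 = 62.6 MPa

62.6


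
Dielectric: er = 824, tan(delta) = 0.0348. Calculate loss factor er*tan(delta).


Loss = 824 * 0.0348 = 28.675

28.675


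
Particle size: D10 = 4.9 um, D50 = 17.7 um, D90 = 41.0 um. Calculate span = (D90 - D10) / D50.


Span = (41.0 - 4.9) / 17.7 = 36.1 / 17.7 = 2.04

2.04


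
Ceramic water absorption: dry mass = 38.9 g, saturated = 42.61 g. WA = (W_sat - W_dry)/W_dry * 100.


WA = (42.61 - 38.9) / 38.9 * 100 = 9.54%

9.54


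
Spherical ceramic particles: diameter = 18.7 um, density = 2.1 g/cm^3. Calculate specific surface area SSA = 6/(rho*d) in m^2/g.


SSA = 6 / (2.1 * 18.7) = 0.153 m^2/g

0.153


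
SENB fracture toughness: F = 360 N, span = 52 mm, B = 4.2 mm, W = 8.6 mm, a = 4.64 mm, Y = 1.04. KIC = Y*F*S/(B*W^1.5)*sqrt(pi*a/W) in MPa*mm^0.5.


KIC = 1.04*360*52/(4.2*8.6^1.5)*sqrt(pi*4.64/8.6) = 239.29

239.29


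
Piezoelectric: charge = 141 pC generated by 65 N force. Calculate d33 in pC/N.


d33 = 141 / 65 = 2.2 pC/N

2.2


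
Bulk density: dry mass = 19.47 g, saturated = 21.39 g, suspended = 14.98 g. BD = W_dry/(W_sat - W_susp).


BD = 19.47 / (21.39 - 14.98) = 19.47 / 6.41 = 3.037 g/cm^3

3.037


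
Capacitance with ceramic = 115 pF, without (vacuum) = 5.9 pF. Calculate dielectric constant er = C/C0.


er = 115 / 5.9 = 19.49

19.49


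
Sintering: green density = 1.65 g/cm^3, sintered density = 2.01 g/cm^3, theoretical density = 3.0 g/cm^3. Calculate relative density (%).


Relative = 2.01 / 3.0 * 100 = 67.0%

67.0


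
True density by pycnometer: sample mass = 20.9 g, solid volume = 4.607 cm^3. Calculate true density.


TD = 20.9 / 4.607 = 4.537 g/cm^3

4.537


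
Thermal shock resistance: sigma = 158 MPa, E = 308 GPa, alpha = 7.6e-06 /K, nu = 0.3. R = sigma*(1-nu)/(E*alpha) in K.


R = 158*(1-0.3)/(308*1000*7.6e-06) = 47 K

47


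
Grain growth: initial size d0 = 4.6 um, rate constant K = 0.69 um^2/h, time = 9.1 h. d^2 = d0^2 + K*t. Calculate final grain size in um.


d^2 = 4.6^2 + 0.69*9.1 = 27.439
d = sqrt(27.439) = 5.24 um

5.24


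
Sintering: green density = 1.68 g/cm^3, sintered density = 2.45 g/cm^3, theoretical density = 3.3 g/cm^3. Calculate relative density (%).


Relative = 2.45 / 3.3 * 100 = 74.2%

74.2


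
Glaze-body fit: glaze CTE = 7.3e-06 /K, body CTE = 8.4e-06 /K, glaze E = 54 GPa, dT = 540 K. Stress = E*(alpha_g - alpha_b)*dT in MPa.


Stress = 54*1000*(7.3e-06 - 8.4e-06)*540 = -32.1 MPa

-32.1


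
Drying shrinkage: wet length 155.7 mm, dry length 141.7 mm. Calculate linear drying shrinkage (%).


DS = (155.7 - 141.7) / 155.7 * 100 = 8.99%

8.99


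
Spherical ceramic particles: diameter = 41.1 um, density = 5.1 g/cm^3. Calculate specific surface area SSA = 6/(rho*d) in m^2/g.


SSA = 6 / (5.1 * 41.1) = 0.029 m^2/g

0.029


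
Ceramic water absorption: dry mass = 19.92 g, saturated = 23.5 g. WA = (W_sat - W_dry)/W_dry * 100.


WA = (23.5 - 19.92) / 19.92 * 100 = 17.97%

17.97


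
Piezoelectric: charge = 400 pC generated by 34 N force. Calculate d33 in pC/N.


d33 = 400 / 34 = 11.8 pC/N

11.8


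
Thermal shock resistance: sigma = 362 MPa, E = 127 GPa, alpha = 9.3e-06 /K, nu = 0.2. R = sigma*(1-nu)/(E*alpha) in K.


R = 362*(1-0.2)/(127*1000*9.3e-06) = 245 K

245


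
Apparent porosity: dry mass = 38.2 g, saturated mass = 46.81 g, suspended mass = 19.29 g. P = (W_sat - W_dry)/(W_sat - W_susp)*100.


P = (46.81 - 38.2) / (46.81 - 19.29) * 100 = 8.61 / 27.52 * 100 = 31.3%

31.3


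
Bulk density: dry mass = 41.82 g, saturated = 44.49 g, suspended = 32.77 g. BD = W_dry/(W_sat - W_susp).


BD = 41.82 / (44.49 - 32.77) = 41.82 / 11.72 = 3.568 g/cm^3

3.568


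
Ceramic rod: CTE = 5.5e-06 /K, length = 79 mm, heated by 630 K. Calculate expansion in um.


dL = 5.5e-06 * 79 * 630 * 1000 = 273.735 um

273.735


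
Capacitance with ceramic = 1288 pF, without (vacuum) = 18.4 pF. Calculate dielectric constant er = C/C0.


er = 1288 / 18.4 = 70.0

70.0


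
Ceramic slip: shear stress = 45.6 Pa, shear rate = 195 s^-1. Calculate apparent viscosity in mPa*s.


eta = tau/gamma * 1000 = 45.6/195 * 1000 = 233.8 mPa*s

233.8


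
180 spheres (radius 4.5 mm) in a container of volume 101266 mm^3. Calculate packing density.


V_sphere = 4/3*pi*4.5^3 = 381.7035 mm^3
Total V = 180*381.7035 = 68706.63 mm^3
PD = 68706.63 / 101266 = 0.678

0.678


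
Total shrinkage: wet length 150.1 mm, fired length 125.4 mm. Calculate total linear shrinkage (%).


TS = (150.1 - 125.4) / 150.1 * 100 = 16.46%

16.46


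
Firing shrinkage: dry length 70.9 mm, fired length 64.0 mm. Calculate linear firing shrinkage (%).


FS = (70.9 - 64.0) / 70.9 * 100 = 9.73%

9.73


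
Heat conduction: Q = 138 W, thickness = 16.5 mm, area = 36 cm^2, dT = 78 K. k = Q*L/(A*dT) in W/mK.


k = 138*16.5/1000/(36/10000*78) = 8.11 W/mK

8.11


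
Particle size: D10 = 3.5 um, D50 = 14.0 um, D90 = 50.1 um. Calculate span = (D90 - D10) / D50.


Span = (50.1 - 3.5) / 14.0 = 46.6 / 14.0 = 3.329

3.329


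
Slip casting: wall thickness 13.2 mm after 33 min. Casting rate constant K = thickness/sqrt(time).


K = 13.2 / sqrt(33) = 13.2 / 5.7446 = 2.298 mm/min^0.5

2.298


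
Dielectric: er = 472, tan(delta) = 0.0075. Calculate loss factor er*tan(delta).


Loss = 472 * 0.0075 = 3.54

3.54


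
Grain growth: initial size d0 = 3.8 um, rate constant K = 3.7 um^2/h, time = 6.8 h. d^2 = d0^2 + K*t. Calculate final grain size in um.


d^2 = 3.8^2 + 3.7*6.8 = 39.6
d = sqrt(39.6) = 6.29 um

6.29


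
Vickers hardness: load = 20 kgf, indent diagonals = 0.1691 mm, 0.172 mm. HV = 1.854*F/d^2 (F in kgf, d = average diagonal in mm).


d_avg = (0.1691+0.172)/2 = 0.17055 mm
HV = 1.854*20/0.17055^2 = 1275

1275
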